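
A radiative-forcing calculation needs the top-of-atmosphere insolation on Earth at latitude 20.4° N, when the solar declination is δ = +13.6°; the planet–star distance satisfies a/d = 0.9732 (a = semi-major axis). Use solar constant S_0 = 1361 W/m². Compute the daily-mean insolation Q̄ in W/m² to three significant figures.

cos h₀ = −tan(+20.4°) tan(+13.600°) = -0.0900, h₀ = 1.6609 rad.
Bracket: h₀ sin ϕ sin δ + cos ϕ cos δ sin h₀ = 1.6609×0.34857×0.23514 + 0.93728×0.97196×0.99594 = 0.136132 + 0.907300 = 1.043432.
Inverse-square distance factor (a/d)² = 0.9732² = 0.947118.
Q̄ = (S_0/π) × 0.947118 × [bracket] = (1361/π) × 0.947118 × 1.043432 = 428.1 W/m².

Q̄ ≈ 428 W/m²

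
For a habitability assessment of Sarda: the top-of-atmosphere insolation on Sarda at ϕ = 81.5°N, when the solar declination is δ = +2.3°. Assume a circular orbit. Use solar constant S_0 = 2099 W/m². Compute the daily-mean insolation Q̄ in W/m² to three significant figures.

Q̄ ≈ 144 W/m²

cos h₀ = −tan(+81.5°) tan(+2.300°) = -0.2687, h₀ = 1.8429 rad.
Bracket: h₀ sin ϕ sin δ + cos ϕ cos δ sin h₀ = 1.8429×0.98902×0.04013 + 0.14781×0.99919×0.96321 = 0.073144 + 0.142257 = 0.215401.
Q̄ = (S_0/π) × [bracket] = (2099/π) × 0.215401 = 143.9 W/m².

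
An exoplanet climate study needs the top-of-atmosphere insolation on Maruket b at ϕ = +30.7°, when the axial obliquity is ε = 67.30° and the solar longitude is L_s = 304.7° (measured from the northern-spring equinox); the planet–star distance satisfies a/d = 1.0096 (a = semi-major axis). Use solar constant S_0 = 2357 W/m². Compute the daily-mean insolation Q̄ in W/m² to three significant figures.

Q̄ ≈ 70.5 W/m²

Solar declination: sin δ = sin ε · sin L_s = sin 67.30° × sin 304.7° = -0.75846, so δ = -49.329°.
cos h₀ = −tan(+30.7°) tan(-49.329°) = 0.6910, h₀ = 0.8079 rad.
Bracket: h₀ sin ϕ sin δ + cos ϕ cos δ sin h₀ = 0.8079×0.51054×-0.75846 + 0.85985×0.65172×0.72285 = -0.312838 + 0.405072 = 0.092234.
Inverse-square distance factor (a/d)² = 1.0096² = 1.019292.
Q̄ = (S_0/π) × 1.019292 × [bracket] = (2357/π) × 1.019292 × 0.092234 = 70.53 W/m².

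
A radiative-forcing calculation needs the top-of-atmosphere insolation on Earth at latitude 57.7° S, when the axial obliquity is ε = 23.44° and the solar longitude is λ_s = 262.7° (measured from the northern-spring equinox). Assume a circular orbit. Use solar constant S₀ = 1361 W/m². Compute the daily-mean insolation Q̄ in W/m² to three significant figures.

Solar declination: sin δ = sin ε · sin λ_s = sin 23.44° × sin 262.7° = -0.39456, so δ = -23.239°.
cos H₀ = −tan(-57.7°) tan(-23.239°) = -0.6792, H₀ = 2.3175 rad.
Bracket: H₀ sin φ sin δ + cos φ cos δ sin H₀ = 2.3175×-0.84526×-0.39456 + 0.53435×0.91887×0.73391 = 0.772900 + 0.360348 = 1.133248.
Q̄ = (S₀/π) × [bracket] = (1361/π) × 1.133248 = 490.9 W/m².

Q̄ ≈ 491 W/m²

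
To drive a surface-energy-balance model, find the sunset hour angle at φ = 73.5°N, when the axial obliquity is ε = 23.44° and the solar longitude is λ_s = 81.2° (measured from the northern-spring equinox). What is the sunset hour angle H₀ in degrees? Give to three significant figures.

Solar declination: sin δ = sin ε · sin λ_s = sin 23.44° × sin 81.2° = 0.39311, so δ = +23.148°.
Sunrise equation: cos H₀ = −tan φ · tan δ = -1.4433 ≤ −1, so the Sun never sets (polar day) and H₀ = π.

H₀ = 180°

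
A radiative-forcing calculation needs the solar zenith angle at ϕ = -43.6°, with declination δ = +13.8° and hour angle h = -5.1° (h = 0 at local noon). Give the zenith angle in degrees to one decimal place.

cos θ_z = sin ϕ sin δ + cos ϕ cos δ cos h = -0.164497 + 0.700484 = 0.535987.
θ_z = arccos(0.535987) = 57.6°.

θ_z = 57.6°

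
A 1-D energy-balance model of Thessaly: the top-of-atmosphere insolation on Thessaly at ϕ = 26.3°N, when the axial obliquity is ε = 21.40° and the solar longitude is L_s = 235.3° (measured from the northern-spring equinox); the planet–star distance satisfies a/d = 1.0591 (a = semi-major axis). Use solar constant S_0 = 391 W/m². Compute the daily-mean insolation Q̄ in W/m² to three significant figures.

Q̄ ≈ 91.7 W/m²

Solar declination: sin δ = sin ε · sin L_s = sin 21.40° × sin 235.3° = -0.29998, so δ = -17.456°.
cos h₀ = −tan(+26.3°) tan(-17.456°) = 0.1554, h₀ = 1.4147 rad.
Bracket: h₀ sin ϕ sin δ + cos ϕ cos δ sin h₀ = 1.4147×0.44307×-0.29998 + 0.89649×0.95395×0.98785 = -0.188031 + 0.844816 = 0.656785.
Inverse-square distance factor (a/d)² = 1.0591² = 1.121693.
Q̄ = (S_0/π) × 1.121693 × [bracket] = (391/π) × 1.121693 × 0.656785 = 91.69 W/m².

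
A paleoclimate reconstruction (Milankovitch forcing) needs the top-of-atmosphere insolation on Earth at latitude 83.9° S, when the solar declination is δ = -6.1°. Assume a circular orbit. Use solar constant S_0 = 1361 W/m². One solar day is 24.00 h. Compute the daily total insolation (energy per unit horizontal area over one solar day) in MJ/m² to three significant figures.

cos h₀ = −tan(-83.9°) tan(-6.100°) = -1.0000 ≤ −1 ⇒ polar day, h₀ = π.
Bracket: h₀ sin ϕ sin δ + cos ϕ cos δ sin h₀ = 3.1416×-0.99434×-0.10626 + 0.10626×0.99434×0.00000 = 0.331937 + 0.000000 = 0.331937.
Q̄ = (S_0/π) × [bracket] = (1361/π) × 0.331937 = 143.80 W/m².
Daily total = Q̄ × 24.00 h × 3600 s/h = 143.80 × 24.00 × 3600 / 10⁶ = 12.42 MJ/m².

12.4 MJ/m²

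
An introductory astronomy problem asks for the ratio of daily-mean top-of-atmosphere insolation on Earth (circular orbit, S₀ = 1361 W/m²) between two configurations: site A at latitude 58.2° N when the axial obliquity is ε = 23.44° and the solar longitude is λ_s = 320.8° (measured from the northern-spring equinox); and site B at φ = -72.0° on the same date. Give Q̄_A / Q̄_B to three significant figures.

— Configuration A (φ=+58.2°):
Solar declination: sin δ = sin ε · sin λ_s = sin 23.44° × sin 320.8° = -0.25141, so δ = -14.561°.
cos H₀ = −tan(+58.2°) tan(-14.561°) = 0.4189, H₀ = 1.1385 rad.
Bracket: H₀ sin φ sin δ + cos φ cos δ sin H₀ = 1.1385×0.84989×-0.25141 + 0.52696×0.96788×0.90801 = -0.243264 + 0.463116 = 0.219852.
Q̄ = (S₀/π) × [bracket] = (1361/π) × 0.219852 = 95.244 W/m².
— Configuration B (φ=-72.0°):
cos H₀ = −tan(-72.0°) tan(-14.561°) = -0.7995, H₀ = 2.4972 rad.
Bracket: H₀ sin φ sin δ + cos φ cos δ sin H₀ = 2.4972×-0.95106×-0.25141 + 0.30902×0.96788×0.60073 = 0.597095 + 0.179675 = 0.776770.
Q̄ = (S₀/π) × [bracket] = (1361/π) × 0.776770 = 336.51 W/m².
Ratio Q̄_A / Q̄_B = 95.244 / 336.51 = 0.2830.

Q̄_A / Q̄_B ≈ 0.283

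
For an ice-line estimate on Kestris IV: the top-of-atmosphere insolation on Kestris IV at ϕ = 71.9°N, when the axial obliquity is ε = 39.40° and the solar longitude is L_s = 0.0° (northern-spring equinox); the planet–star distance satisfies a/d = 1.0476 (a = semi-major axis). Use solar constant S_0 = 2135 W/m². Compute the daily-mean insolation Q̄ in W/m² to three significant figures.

Solar declination: sin δ = sin ε · sin L_s = sin 39.40° × sin 0.0° = 0.00000, so δ = +0.000°.
cos h₀ = −tan(+71.9°) tan(+0.000°) = -0.0000, h₀ = 1.5708 rad.
Bracket: h₀ sin ϕ sin δ + cos ϕ cos δ sin h₀ = 1.5708×0.95052×0.00000 + 0.31068×1.00000×1.00000 = 0.000000 + 0.310680 = 0.310680.
Inverse-square distance factor (a/d)² = 1.0476² = 1.097466.
Q̄ = (S_0/π) × 1.097466 × [bracket] = (2135/π) × 1.097466 × 0.310680 = 231.7 W/m².

Q̄ ≈ 232 W/m²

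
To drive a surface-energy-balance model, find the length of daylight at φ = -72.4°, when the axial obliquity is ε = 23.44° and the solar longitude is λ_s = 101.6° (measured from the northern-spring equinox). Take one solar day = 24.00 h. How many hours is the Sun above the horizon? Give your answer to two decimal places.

0.00 h

Solar declination: sin δ = sin ε · sin λ_s = sin 23.44° × sin 101.6° = 0.38966, so δ = +22.934°.
cos H₀ = −tan φ · tan δ = 1.3338 ≥ 1, so the Sun never rises (polar night) and H₀ = 0.
Daylight = 2H₀/(2π) × 24.00 h = (0.0000/π) × 24.00 = 0.00 h.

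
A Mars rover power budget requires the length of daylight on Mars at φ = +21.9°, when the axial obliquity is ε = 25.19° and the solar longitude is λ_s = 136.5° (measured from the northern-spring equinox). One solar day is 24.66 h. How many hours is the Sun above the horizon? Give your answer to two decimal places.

13.30 h

Solar declination: sin δ = sin ε · sin λ_s = sin 25.19° × sin 136.5° = 0.29298, so δ = +17.036°.
cos H₀ = −tan φ · tan δ = −tan(+21.9°) × tan(+17.036°) = -0.1232, so H₀ = 1.6943 rad = 97.08°.
Daylight = 2H₀/(2π) × 24.66 h = (1.6943/π) × 24.66 = 13.30 h.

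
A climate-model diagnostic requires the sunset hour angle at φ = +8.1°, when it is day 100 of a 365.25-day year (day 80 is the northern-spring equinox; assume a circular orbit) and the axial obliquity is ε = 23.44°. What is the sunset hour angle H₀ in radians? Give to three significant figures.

H₀ = 1.59 rad

Solar longitude: λ_s = 360° × (100 − 80)/365.25 = 19.713°.
sin δ = sin 23.44° × sin 19.713° = 0.13417, so δ = +7.711°.
cos H₀ = −tan φ · tan δ = −tan(+8.1°) × tan(+7.711°) = -0.0193, so H₀ = 1.5901 rad = 91.10°.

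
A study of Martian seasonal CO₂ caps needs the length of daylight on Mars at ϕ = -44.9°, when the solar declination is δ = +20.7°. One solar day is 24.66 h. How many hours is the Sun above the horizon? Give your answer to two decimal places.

cos h₀ = −tan ϕ · tan δ = −tan(-44.9°) × tan(+20.700°) = 0.3766, so h₀ = 1.1847 rad = 67.88°.
Daylight = 2h₀/(2π) × 24.66 h = (1.1847/π) × 24.66 = 9.30 h.

9.30 h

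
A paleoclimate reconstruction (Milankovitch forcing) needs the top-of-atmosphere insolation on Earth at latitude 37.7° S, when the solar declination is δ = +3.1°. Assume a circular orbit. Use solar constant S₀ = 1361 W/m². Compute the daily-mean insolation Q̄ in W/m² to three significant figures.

Q̄ ≈ 320 W/m²

cos H₀ = −tan(-37.7°) tan(+3.100°) = 0.0419, H₀ = 1.5289 rad.
Bracket: H₀ sin φ sin δ + cos φ cos δ sin H₀ = 1.5289×-0.61153×0.05408 + 0.79122×0.99854×0.99912 = -0.050563 + 0.789370 = 0.738807.
Q̄ = (S₀/π) × [bracket] = (1361/π) × 0.738807 = 320.1 W/m².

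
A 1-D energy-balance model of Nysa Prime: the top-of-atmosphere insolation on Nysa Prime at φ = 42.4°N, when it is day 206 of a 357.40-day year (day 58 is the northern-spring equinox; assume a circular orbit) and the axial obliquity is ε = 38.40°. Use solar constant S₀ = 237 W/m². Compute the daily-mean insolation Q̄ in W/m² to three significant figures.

Q̄ ≈ 80.8 W/m²

Solar longitude: λ_s = 360° × (206 − 58)/357.40 = 149.077°.
sin δ = sin 38.40° × sin 149.077° = 0.31920, so δ = +18.615°.
cos H₀ = −tan(+42.4°) tan(+18.615°) = -0.3076, H₀ = 1.8834 rad.
Bracket: H₀ sin φ sin δ + cos φ cos δ sin H₀ = 1.8834×0.67430×0.31920 + 0.73846×0.94769×0.95153 = 0.405377 + 0.665910 = 1.071287.
Q̄ = (S₀/π) × [bracket] = (237/π) × 1.071287 = 80.82 W/m².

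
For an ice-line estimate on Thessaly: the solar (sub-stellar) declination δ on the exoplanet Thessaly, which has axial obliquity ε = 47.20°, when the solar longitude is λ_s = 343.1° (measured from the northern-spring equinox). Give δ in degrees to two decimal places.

δ = -12.32°

sin δ = sin ε · sin λ_s = sin 47.20° × sin 343.1° = -0.213297.
δ = arcsin(-0.213297) = -12.32°.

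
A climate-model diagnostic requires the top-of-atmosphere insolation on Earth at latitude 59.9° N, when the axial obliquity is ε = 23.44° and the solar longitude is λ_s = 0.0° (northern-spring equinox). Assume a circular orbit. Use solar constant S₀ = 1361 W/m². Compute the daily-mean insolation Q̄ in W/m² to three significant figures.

Q̄ ≈ 217 W/m²

Solar declination: sin δ = sin ε · sin λ_s = sin 23.44° × sin 0.0° = 0.00000, so δ = +0.000°.
cos H₀ = −tan(+59.9°) tan(+0.000°) = -0.0000, H₀ = 1.5708 rad.
Bracket: H₀ sin φ sin δ + cos φ cos δ sin H₀ = 1.5708×0.86515×0.00000 + 0.50151×1.00000×1.00000 = 0.000000 + 0.501510 = 0.501510.
Q̄ = (S₀/π) × [bracket] = (1361/π) × 0.501510 = 217.3 W/m².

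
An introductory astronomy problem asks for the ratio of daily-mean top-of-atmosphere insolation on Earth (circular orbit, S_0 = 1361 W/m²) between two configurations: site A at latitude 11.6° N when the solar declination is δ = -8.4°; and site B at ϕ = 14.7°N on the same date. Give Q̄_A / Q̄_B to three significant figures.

— Configuration A (ϕ=+11.6°):
cos h₀ = −tan(+11.6°) tan(-8.400°) = 0.0303, h₀ = 1.5405 rad.
Bracket: h₀ sin ϕ sin δ + cos ϕ cos δ sin h₀ = 1.5405×0.20108×-0.14608 + 0.97958×0.98927×0.99954 = -0.045250 + 0.968623 = 0.923373.
Q̄ = (S_0/π) × [bracket] = (1361/π) × 0.923373 = 400.02 W/m².
— Configuration B (ϕ=+14.7°):
cos h₀ = −tan(+14.7°) tan(-8.400°) = 0.0387, h₀ = 1.5320 rad.
Bracket: h₀ sin ϕ sin δ + cos ϕ cos δ sin h₀ = 1.5320×0.25376×-0.14608 + 0.96727×0.98927×0.99925 = -0.056790 + 0.956174 = 0.899384.
Q̄ = (S_0/π) × [bracket] = (1361/π) × 0.899384 = 389.63 W/m².
Ratio Q̄_A / Q̄_B = 400.02 / 389.63 = 1.027.

Q̄_A / Q̄_B ≈ 1.03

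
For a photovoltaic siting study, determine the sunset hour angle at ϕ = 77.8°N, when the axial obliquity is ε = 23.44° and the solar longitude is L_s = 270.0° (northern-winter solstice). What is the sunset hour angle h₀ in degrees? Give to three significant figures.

Solar declination: sin δ = sin ε · sin L_s = sin 23.44° × sin 270.0° = -0.39779, so δ = -23.440°.
cos h₀ = −tan ϕ · tan δ = 2.0053 ≥ 1, so the Sun never rises (polar night) and h₀ = 0.

h₀ = 0.00°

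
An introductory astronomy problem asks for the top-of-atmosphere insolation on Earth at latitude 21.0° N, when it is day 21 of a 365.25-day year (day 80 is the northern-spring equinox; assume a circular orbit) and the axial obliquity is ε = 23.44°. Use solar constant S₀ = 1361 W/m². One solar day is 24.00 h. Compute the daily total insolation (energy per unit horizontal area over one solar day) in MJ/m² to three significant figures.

26.1 MJ/m²

Solar longitude: λ_s = 360° × (21 − 80)/365.25 = -58.152°, i.e. -58.152° + 360° = 301.848°.
sin δ = sin 23.44° × sin 301.848° = -0.33790, so δ = -19.749°.
cos H₀ = −tan(+21.0°) tan(-19.749°) = 0.1378, H₀ = 1.4325 rad.
Bracket: H₀ sin φ sin δ + cos φ cos δ sin H₀ = 1.4325×0.35837×-0.33790 + 0.93358×0.94118×0.99046 = -0.173466 + 0.870284 = 0.696818.
Q̄ = (S₀/π) × [bracket] = (1361/π) × 0.696818 = 301.88 W/m².
Daily total = Q̄ × 24.00 h × 3600 s/h = 301.88 × 24.00 × 3600 / 10⁶ = 26.08 MJ/m².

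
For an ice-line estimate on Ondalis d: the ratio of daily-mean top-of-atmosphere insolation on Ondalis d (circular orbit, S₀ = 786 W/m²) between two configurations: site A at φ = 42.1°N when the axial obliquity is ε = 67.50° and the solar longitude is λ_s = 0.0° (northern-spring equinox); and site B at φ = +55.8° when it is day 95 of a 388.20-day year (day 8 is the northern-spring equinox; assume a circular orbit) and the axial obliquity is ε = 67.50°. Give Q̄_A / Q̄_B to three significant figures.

Q̄_A / Q̄_B ≈ 0.313

— Configuration A (φ=+42.1°):
Solar declination: sin δ = sin ε · sin λ_s = sin 67.50° × sin 0.0° = 0.00000, so δ = +0.000°.
cos H₀ = −tan(+42.1°) tan(+0.000°) = -0.0000, H₀ = 1.5708 rad.
Bracket: H₀ sin φ sin δ + cos φ cos δ sin H₀ = 1.5708×0.67043×0.00000 + 0.74198×1.00000×1.00000 = 0.000000 + 0.741980 = 0.741980.
Q̄ = (S₀/π) × [bracket] = (786/π) × 0.741980 = 185.64 W/m².
— Configuration B (φ=+55.8°):
Solar longitude: λ_s = 360° × (95 − 8)/388.20 = 80.680°.
sin δ = sin 67.50° × sin 80.680° = 0.91168, so δ = +65.739°.
cos H₀ = −tan(+55.8°) tan(+65.739°) = -3.2648 ≤ −1 ⇒ polar day, H₀ = π.
Bracket: H₀ sin φ sin δ + cos φ cos δ sin H₀ = 3.1416×0.82708×0.91168 + 0.56208×0.41089×0.00000 = 2.368868 + 0.000000 = 2.368868.
Q̄ = (S₀/π) × [bracket] = (786/π) × 2.368868 = 592.67 W/m².
Ratio Q̄_A / Q̄_B = 185.64 / 592.67 = 0.3132.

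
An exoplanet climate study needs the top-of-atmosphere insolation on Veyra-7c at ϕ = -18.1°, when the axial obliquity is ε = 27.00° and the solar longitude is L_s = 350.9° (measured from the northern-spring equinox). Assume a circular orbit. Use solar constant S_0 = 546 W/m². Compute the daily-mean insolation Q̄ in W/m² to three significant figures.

Solar declination: sin δ = sin ε · sin L_s = sin 27.00° × sin 350.9° = -0.07180, so δ = -4.118°.
cos h₀ = −tan(-18.1°) tan(-4.118°) = -0.0235, h₀ = 1.5943 rad.
Bracket: h₀ sin ϕ sin δ + cos ϕ cos δ sin h₀ = 1.5943×-0.31068×-0.07180 + 0.95052×0.99742×0.99972 = 0.035564 + 0.947802 = 0.983366.
Q̄ = (S_0/π) × [bracket] = (546/π) × 0.983366 = 170.9 W/m².

Q̄ ≈ 171 W/m²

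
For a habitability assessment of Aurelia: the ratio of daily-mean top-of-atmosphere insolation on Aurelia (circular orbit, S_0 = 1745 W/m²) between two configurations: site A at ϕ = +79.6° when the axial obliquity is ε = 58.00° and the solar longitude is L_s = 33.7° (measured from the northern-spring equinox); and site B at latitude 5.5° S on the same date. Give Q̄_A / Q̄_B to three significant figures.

— Configuration A (ϕ=+79.6°):
Solar declination: sin δ = sin ε · sin L_s = sin 58.00° × sin 33.7° = 0.47053, so δ = +28.069°.
cos h₀ = −tan(+79.6°) tan(+28.069°) = -2.9055 ≤ −1 ⇒ polar day, h₀ = π.
Bracket: h₀ sin ϕ sin δ + cos ϕ cos δ sin h₀ = 3.1416×0.98357×0.47053 + 0.18052×0.88238×0.00000 = 1.453930 + 0.000000 = 1.453930.
Q̄ = (S_0/π) × [bracket] = (1745/π) × 1.453930 = 807.59 W/m².
— Configuration B (ϕ=-5.5°):
cos h₀ = −tan(-5.5°) tan(+28.069°) = 0.0513, h₀ = 1.5194 rad.
Bracket: h₀ sin ϕ sin δ + cos ϕ cos δ sin h₀ = 1.5194×-0.09585×0.47053 + 0.99540×0.88238×0.99868 = -0.068525 + 0.877162 = 0.808637.
Q̄ = (S_0/π) × [bracket] = (1745/π) × 0.808637 = 449.16 W/m².
Ratio Q̄_A / Q̄_B = 807.59 / 449.16 = 1.798.

Q̄_A / Q̄_B ≈ 1.80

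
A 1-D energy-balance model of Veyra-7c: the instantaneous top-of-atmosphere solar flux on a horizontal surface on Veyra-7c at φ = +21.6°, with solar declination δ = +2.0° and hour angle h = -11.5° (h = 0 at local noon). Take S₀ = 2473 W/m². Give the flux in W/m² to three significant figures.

2.28e+03 W/m²

cos θ_z = sin φ sin δ + cos φ cos δ cos h = 0.012847 + 0.910556 = 0.923403.
Flux = S₀ · cos θ_z = 2473 × 0.923403 = 2284 W/m².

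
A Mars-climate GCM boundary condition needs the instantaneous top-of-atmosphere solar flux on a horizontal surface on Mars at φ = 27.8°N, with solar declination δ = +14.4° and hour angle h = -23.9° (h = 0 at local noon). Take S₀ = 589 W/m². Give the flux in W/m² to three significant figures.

cos θ_z = sin φ sin δ + cos φ cos δ cos h = 0.115986 + 0.783324 = 0.899310.
Flux = S₀ · cos θ_z = 589 × 0.899310 = 529.7 W/m².

530 W/m²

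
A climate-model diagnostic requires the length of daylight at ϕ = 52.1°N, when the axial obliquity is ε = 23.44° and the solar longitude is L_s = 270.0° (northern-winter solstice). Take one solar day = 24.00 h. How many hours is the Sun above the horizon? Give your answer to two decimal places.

Solar declination: sin δ = sin ε · sin L_s = sin 23.44° × sin 270.0° = -0.39779, so δ = -23.440°.
cos h₀ = −tan ϕ · tan δ = −tan(+52.1°) × tan(-23.440°) = 0.5569, so h₀ = 0.9801 rad = 56.16°.
Daylight = 2h₀/(2π) × 24.00 h = (0.9801/π) × 24.00 = 7.49 h.

7.49 h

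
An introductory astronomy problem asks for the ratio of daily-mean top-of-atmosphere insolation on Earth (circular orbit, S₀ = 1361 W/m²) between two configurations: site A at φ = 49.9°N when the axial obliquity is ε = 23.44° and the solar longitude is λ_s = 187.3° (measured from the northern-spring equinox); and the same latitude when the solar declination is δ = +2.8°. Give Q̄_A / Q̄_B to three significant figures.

Q̄_A / Q̄_B ≈ 0.830

— Configuration A (φ=+49.9°):
Solar declination: sin δ = sin ε · sin λ_s = sin 23.44° × sin 187.3° = -0.05054, so δ = -2.897°.
cos H₀ = −tan(+49.9°) tan(-2.897°) = 0.0601, H₀ = 1.5107 rad.
Bracket: H₀ sin φ sin δ + cos φ cos δ sin H₀ = 1.5107×0.76492×-0.05054 + 0.64412×0.99872×0.99819 = -0.058402 + 0.642131 = 0.583729.
Q̄ = (S₀/π) × [bracket] = (1361/π) × 0.583729 = 252.88 W/m².
— Configuration B (φ=+49.9°):
cos H₀ = −tan(+49.9°) tan(+2.800°) = -0.0581, H₀ = 1.6289 rad.
Bracket: H₀ sin φ sin δ + cos φ cos δ sin H₀ = 1.6289×0.76492×0.04885 + 0.64412×0.99881×0.99831 = 0.060866 + 0.642266 = 0.703132.
Q̄ = (S₀/π) × [bracket] = (1361/π) × 0.703132 = 304.61 W/m².
Ratio Q̄_A / Q̄_B = 252.88 / 304.61 = 0.8302.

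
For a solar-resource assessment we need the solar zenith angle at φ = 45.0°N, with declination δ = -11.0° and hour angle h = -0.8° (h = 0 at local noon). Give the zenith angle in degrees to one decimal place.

θ_z = 56.0°

cos θ_z = sin φ sin δ + cos φ cos δ cos h = -0.134922 + 0.694048 = 0.559126.
θ_z = arccos(0.559126) = 56.0°.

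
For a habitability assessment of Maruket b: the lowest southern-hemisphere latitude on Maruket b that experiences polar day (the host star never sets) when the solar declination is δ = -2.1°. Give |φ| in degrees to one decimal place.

|φ| = 87.9°

Polar day requires cos H₀ = −tan φ tan δ ≤ −1, i.e. tan φ tan δ ≥ 1.
The boundary is |tan φ| · |tan δ| = 1, so |φ| = 90° − |δ| = 90° − 2.1° = 87.9° in the southern hemisphere.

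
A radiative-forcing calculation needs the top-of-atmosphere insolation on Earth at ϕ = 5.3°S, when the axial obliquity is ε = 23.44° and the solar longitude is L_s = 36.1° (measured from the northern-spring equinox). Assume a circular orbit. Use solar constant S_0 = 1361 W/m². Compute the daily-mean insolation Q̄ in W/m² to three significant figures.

Q̄ ≈ 405 W/m²

Solar declination: sin δ = sin ε · sin L_s = sin 23.44° × sin 36.1° = 0.23438, so δ = +13.555°.
cos h₀ = −tan(-5.3°) tan(+13.555°) = 0.0224, h₀ = 1.5484 rad.
Bracket: h₀ sin ϕ sin δ + cos ϕ cos δ sin h₀ = 1.5484×-0.09237×0.23438 + 0.99572×0.97215×0.99975 = -0.033522 + 0.967747 = 0.934225.
Q̄ = (S_0/π) × [bracket] = (1361/π) × 0.934225 = 404.7 W/m².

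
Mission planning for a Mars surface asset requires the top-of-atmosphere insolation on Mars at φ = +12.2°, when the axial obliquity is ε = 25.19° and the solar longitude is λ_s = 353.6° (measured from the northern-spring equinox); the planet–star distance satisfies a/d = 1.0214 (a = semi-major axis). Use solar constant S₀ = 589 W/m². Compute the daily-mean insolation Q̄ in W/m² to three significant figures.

Solar declination: sin δ = sin ε · sin λ_s = sin 25.19° × sin 353.6° = -0.04744, so δ = -2.719°.
cos H₀ = −tan(+12.2°) tan(-2.719°) = 0.0103, H₀ = 1.5605 rad.
Bracket: H₀ sin φ sin δ + cos φ cos δ sin H₀ = 1.5605×0.21132×-0.04744 + 0.97742×0.99887×0.99995 = -0.015644 + 0.976267 = 0.960623.
Inverse-square distance factor (a/d)² = 1.0214² = 1.043258.
Q̄ = (S₀/π) × 1.043258 × [bracket] = (589/π) × 1.043258 × 0.960623 = 187.9 W/m².

Q̄ ≈ 188 W/m²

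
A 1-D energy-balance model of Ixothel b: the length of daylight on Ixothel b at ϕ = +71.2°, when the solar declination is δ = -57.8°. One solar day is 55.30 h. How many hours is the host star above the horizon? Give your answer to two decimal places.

0.00 h

cos h₀ = −tan ϕ · tan δ = 4.6646 ≥ 1, so the host star never rises (polar night) and h₀ = 0.
Daylight = 2h₀/(2π) × 55.30 h = (0.0000/π) × 55.30 = 0.00 h.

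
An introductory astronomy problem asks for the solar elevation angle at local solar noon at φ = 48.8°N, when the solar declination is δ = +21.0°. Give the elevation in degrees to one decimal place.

At local noon the hour angle is zero, so the zenith angle equals |φ − δ| = |+48.8° − (+21.000°)| = 27.800°.
Elevation = 90° − 27.800° = 62.2°.

62.2°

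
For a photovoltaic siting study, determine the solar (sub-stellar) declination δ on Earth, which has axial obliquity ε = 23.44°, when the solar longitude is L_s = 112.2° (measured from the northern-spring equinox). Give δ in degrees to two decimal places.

δ = +21.61°

sin δ = sin ε · sin L_s = sin 23.44° × sin 112.2° = 0.368301.
δ = arcsin(0.368301) = +21.61°.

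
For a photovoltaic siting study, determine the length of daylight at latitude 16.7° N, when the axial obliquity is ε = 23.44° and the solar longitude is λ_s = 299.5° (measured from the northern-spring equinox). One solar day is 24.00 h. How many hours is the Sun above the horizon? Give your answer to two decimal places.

11.15 h

Solar declination: sin δ = sin ε · sin λ_s = sin 23.44° × sin 299.5° = -0.34622, so δ = -20.256°.
cos H₀ = −tan φ · tan δ = −tan(+16.7°) × tan(-20.256°) = 0.1107, so H₀ = 1.4599 rad = 83.64°.
Daylight = 2H₀/(2π) × 24.00 h = (1.4599/π) × 24.00 = 11.15 h.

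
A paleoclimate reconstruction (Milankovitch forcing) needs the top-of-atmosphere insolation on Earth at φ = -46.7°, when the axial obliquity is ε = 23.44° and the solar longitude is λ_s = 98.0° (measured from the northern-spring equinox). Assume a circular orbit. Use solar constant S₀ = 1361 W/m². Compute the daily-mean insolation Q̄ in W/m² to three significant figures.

Q̄ ≈ 107 W/m²

Solar declination: sin δ = sin ε · sin λ_s = sin 23.44° × sin 98.0° = 0.39392, so δ = +23.198°.
cos H₀ = −tan(-46.7°) tan(+23.198°) = 0.4548, H₀ = 1.0987 rad.
Bracket: H₀ sin φ sin δ + cos φ cos δ sin H₀ = 1.0987×-0.72777×0.39392 + 0.68582×0.91915×0.89060 = -0.314979 + 0.561409 = 0.246430.
Q̄ = (S₀/π) × [bracket] = (1361/π) × 0.246430 = 106.8 W/m².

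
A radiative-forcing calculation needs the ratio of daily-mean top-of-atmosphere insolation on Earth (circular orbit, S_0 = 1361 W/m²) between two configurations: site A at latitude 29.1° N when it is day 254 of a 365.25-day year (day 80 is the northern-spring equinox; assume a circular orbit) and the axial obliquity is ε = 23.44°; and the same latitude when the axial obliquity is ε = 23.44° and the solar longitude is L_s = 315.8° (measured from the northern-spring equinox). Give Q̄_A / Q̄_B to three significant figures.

— Configuration A (ϕ=+29.1°):
Solar longitude: L_s = 360° × (254 − 80)/365.25 = 171.499°.
sin δ = sin 23.44° × sin 171.499° = 0.05880, so δ = +3.371°.
cos h₀ = −tan(+29.1°) tan(+3.371°) = -0.0328, h₀ = 1.6036 rad.
Bracket: h₀ sin ϕ sin δ + cos ϕ cos δ sin h₀ = 1.6036×0.48634×0.05880 + 0.87377×0.99827×0.99946 = 0.045858 + 0.871787 = 0.917645.
Q̄ = (S_0/π) × [bracket] = (1361/π) × 0.917645 = 397.54 W/m².
— Configuration B (ϕ=+29.1°):
Solar declination: sin δ = sin ε · sin L_s = sin 23.44° × sin 315.8° = -0.27732, so δ = -16.101°.
cos h₀ = −tan(+29.1°) tan(-16.101°) = 0.1607, h₀ = 1.4094 rad.
Bracket: h₀ sin ϕ sin δ + cos ϕ cos δ sin h₀ = 1.4094×0.48634×-0.27732 + 0.87377×0.96078×0.98701 = -0.190088 + 0.828596 = 0.638508.
Q̄ = (S_0/π) × [bracket] = (1361/π) × 0.638508 = 276.61 W/m².
Ratio Q̄_A / Q̄_B = 397.54 / 276.61 = 1.437.

Q̄_A / Q̄_B ≈ 1.44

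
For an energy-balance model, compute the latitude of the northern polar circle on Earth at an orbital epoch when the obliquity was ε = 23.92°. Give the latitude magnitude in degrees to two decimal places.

66.08°

The polar circle is the lowest latitude that experiences at least one full rotation of continuous daylight at the northern-summer solstice; it lies at |ϕ| = 90° − ε = 90° − 23.92° = 66.08°.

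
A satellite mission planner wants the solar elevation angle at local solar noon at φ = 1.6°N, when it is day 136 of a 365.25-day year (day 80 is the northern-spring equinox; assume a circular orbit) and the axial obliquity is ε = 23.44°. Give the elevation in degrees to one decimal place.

Solar longitude: λ_s = 360° × (136 − 80)/365.25 = 55.195°.
sin δ = sin 23.44° × sin 55.195° = 0.32662, so δ = +19.064°.
At local noon the hour angle is zero, so the zenith angle equals |φ − δ| = |+1.6° − (+19.064°)| = 17.464°.
Elevation = 90° − 17.464° = 72.5°.

72.5°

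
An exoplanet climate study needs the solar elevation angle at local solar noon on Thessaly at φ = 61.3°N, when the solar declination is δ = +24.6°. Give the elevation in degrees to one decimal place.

53.3°

At local noon the hour angle is zero, so the zenith angle equals |φ − δ| = |+61.3° − (+24.600°)| = 36.700°.
Elevation = 90° − 36.700° = 53.3°.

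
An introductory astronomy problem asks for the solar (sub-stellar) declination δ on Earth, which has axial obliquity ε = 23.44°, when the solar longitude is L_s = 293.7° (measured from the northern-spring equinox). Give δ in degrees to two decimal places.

sin δ = sin ε · sin L_s = sin 23.44° × sin 293.7° = -0.364240.
δ = arcsin(-0.364240) = -21.36°.

δ = -21.36°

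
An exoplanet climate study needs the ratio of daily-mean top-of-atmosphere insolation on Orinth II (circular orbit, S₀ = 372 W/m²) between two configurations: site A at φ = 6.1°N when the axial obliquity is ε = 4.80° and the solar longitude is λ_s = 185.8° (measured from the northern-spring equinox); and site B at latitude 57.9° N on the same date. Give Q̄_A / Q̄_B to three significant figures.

Q̄_A / Q̄_B ≈ 1.91

— Configuration A (φ=+6.1°):
Solar declination: sin δ = sin ε · sin λ_s = sin 4.80° × sin 185.8° = -0.00846, so δ = -0.485°.
cos H₀ = −tan(+6.1°) tan(-0.485°) = 0.0009, H₀ = 1.5699 rad.
Bracket: H₀ sin φ sin δ + cos φ cos δ sin H₀ = 1.5699×0.10626×-0.00846 + 0.99434×0.99996×1.00000 = -0.001411 + 0.994300 = 0.992889.
Q̄ = (S₀/π) × [bracket] = (372/π) × 0.992889 = 117.57 W/m².
— Configuration B (φ=+57.9°):
cos H₀ = −tan(+57.9°) tan(-0.485°) = 0.0135, H₀ = 1.5573 rad.
Bracket: H₀ sin φ sin δ + cos φ cos δ sin H₀ = 1.5573×0.84712×-0.00846 + 0.53140×0.99996×0.99991 = -0.011161 + 0.531331 = 0.520170.
Q̄ = (S₀/π) × [bracket] = (372/π) × 0.520170 = 61.594 W/m².
Ratio Q̄_A / Q̄_B = 117.57 / 61.594 = 1.909.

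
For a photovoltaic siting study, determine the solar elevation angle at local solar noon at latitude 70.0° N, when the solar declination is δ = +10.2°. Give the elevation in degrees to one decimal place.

30.2°

At local noon the hour angle is zero, so the zenith angle equals |ϕ − δ| = |+70.0° − (+10.200°)| = 59.800°.
Elevation = 90° − 59.800° = 30.2°.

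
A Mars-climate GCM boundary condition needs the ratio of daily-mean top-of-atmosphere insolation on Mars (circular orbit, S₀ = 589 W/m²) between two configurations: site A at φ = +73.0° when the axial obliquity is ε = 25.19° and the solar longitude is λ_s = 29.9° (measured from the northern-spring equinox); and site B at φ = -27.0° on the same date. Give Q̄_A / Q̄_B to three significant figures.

Q̄_A / Q̄_B ≈ 0.938

— Configuration A (φ=+73.0°):
Solar declination: sin δ = sin ε · sin λ_s = sin 25.19° × sin 29.9° = 0.21217, so δ = +12.249°.
cos H₀ = −tan(+73.0°) tan(+12.249°) = -0.7101, H₀ = 2.3605 rad.
Bracket: H₀ sin φ sin δ + cos φ cos δ sin H₀ = 2.3605×0.95630×0.21217 + 0.29237×0.97723×0.70407 = 0.478941 + 0.201162 = 0.680103.
Q̄ = (S₀/π) × [bracket] = (589/π) × 0.680103 = 127.51 W/m².
— Configuration B (φ=-27.0°):
cos H₀ = −tan(-27.0°) tan(+12.249°) = 0.1106, H₀ = 1.4599 rad.
Bracket: H₀ sin φ sin δ + cos φ cos δ sin H₀ = 1.4599×-0.45399×0.21217 + 0.89101×0.97723×0.99386 = -0.140622 + 0.865375 = 0.724753.
Q̄ = (S₀/π) × [bracket] = (589/π) × 0.724753 = 135.88 W/m².
Ratio Q̄_A / Q̄_B = 127.51 / 135.88 = 0.9384.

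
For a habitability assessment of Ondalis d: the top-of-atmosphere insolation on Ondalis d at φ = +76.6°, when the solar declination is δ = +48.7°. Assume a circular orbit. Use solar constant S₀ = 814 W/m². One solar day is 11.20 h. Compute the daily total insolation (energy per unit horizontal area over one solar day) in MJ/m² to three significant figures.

cos H₀ = −tan(+76.6°) tan(+48.700°) = -4.7780 ≤ −1 ⇒ polar day, H₀ = π.
Bracket: H₀ sin φ sin δ + cos φ cos δ sin H₀ = 3.1416×0.97278×0.75126 + 0.23175×0.66000×0.00000 = 2.295915 + 0.000000 = 2.295915.
Q̄ = (S₀/π) × [bracket] = (814/π) × 2.295915 = 594.88 W/m².
Daily total = Q̄ × 11.20 h × 3600 s/h = 594.88 × 11.20 × 3600 / 10⁶ = 23.99 MJ/m².

24.0 MJ/m²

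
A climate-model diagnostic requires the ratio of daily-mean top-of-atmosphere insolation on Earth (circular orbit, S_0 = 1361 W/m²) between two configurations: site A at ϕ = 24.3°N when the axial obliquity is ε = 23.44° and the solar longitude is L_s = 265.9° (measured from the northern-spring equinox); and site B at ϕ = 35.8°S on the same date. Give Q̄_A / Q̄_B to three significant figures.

Q̄_A / Q̄_B ≈ 0.520

— Configuration A (ϕ=+24.3°):
Solar declination: sin δ = sin ε · sin L_s = sin 23.44° × sin 265.9° = -0.39677, so δ = -23.376°.
cos h₀ = −tan(+24.3°) tan(-23.376°) = 0.1952, h₀ = 1.3744 rad.
Bracket: h₀ sin ϕ sin δ + cos ϕ cos δ sin h₀ = 1.3744×0.41151×-0.39677 + 0.91140×0.91792×0.98077 = -0.224405 + 0.820505 = 0.596100.
Q̄ = (S_0/π) × [bracket] = (1361/π) × 0.596100 = 258.24 W/m².
— Configuration B (ϕ=-35.8°):
cos h₀ = −tan(-35.8°) tan(-23.376°) = -0.3117, h₀ = 1.8878 rad.
Bracket: h₀ sin ϕ sin δ + cos ϕ cos δ sin h₀ = 1.8878×-0.58496×-0.39677 + 0.81106×0.91792×0.95016 = 0.438148 + 0.707383 = 1.145531.
Q̄ = (S_0/π) × [bracket] = (1361/π) × 1.145531 = 496.27 W/m².
Ratio Q̄_A / Q̄_B = 258.24 / 496.27 = 0.5204.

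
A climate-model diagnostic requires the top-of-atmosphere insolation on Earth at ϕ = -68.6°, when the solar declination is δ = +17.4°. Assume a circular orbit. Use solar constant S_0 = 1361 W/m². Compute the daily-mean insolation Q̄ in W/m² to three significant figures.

Q̄ ≈ 12.9 W/m²

cos h₀ = −tan(-68.6°) tan(+17.400°) = 0.7997, h₀ = 0.6441 rad.
Bracket: h₀ sin ϕ sin δ + cos ϕ cos δ sin h₀ = 0.6441×-0.93106×0.29904 + 0.36488×0.95424×0.60046 = -0.179333 + 0.209070 = 0.029737.
Q̄ = (S_0/π) × [bracket] = (1361/π) × 0.029737 = 12.88 W/m².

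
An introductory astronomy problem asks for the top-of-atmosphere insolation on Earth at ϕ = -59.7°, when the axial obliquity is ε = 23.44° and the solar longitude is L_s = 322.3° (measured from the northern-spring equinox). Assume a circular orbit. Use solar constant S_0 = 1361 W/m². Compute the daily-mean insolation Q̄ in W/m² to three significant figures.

Q̄ ≈ 375 W/m²

Solar declination: sin δ = sin ε · sin L_s = sin 23.44° × sin 322.3° = -0.24326, so δ = -14.079°.
cos h₀ = −tan(-59.7°) tan(-14.079°) = -0.4292, h₀ = 2.0144 rad.
Bracket: h₀ sin ϕ sin δ + cos ϕ cos δ sin h₀ = 2.0144×-0.86340×-0.24326 + 0.50453×0.96996×0.90322 = 0.423086 + 0.442012 = 0.865098.
Q̄ = (S_0/π) × [bracket] = (1361/π) × 0.865098 = 374.8 W/m².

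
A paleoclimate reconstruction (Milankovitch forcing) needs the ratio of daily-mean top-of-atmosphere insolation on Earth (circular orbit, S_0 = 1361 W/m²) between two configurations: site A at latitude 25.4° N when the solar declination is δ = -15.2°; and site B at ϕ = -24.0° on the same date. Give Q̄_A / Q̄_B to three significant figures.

Q̄_A / Q̄_B ≈ 0.665

— Configuration A (ϕ=+25.4°):
cos h₀ = −tan(+25.4°) tan(-15.200°) = 0.1290, h₀ = 1.4414 rad.
Bracket: h₀ sin ϕ sin δ + cos ϕ cos δ sin h₀ = 1.4414×0.42894×-0.26219 + 0.90334×0.96502×0.99164 = -0.162105 + 0.864453 = 0.702348.
Q̄ = (S_0/π) × [bracket] = (1361/π) × 0.702348 = 304.27 W/m².
— Configuration B (ϕ=-24.0°):
cos h₀ = −tan(-24.0°) tan(-15.200°) = -0.1210, h₀ = 1.6921 rad.
Bracket: h₀ sin ϕ sin δ + cos ϕ cos δ sin h₀ = 1.6921×-0.40674×-0.26219 + 0.91355×0.96502×0.99266 = 0.180451 + 0.875123 = 1.055574.
Q̄ = (S_0/π) × [bracket] = (1361/π) × 1.055574 = 457.30 W/m².
Ratio Q̄_A / Q̄_B = 304.27 / 457.30 = 0.6654.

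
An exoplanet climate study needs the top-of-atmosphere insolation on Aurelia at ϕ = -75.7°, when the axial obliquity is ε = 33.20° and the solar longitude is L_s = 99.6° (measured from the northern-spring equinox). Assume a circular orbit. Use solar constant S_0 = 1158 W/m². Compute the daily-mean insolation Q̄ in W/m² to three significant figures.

Solar declination: sin δ = sin ε · sin L_s = sin 33.20° × sin 99.6° = 0.53990, so δ = +32.677°.
cos h₀ = −tan(-75.7°) tan(+32.677°) = 2.5164 ≥ 1 ⇒ polar night, h₀ = 0 and Q̄ = 0.

Q̄ ≈ 0.00 W/m²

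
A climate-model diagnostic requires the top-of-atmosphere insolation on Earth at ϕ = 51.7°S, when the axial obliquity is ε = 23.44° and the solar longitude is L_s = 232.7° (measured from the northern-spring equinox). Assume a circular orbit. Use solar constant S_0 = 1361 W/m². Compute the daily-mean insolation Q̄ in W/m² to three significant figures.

Solar declination: sin δ = sin ε · sin L_s = sin 23.44° × sin 232.7° = -0.31643, so δ = -18.447°.
cos h₀ = −tan(-51.7°) tan(-18.447°) = -0.4224, h₀ = 2.0069 rad.
Bracket: h₀ sin ϕ sin δ + cos ϕ cos δ sin h₀ = 2.0069×-0.78478×-0.31643 + 0.61978×0.94862×0.90642 = 0.498369 + 0.532917 = 1.031286.
Q̄ = (S_0/π) × [bracket] = (1361/π) × 1.031286 = 446.8 W/m².

Q̄ ≈ 447 W/m²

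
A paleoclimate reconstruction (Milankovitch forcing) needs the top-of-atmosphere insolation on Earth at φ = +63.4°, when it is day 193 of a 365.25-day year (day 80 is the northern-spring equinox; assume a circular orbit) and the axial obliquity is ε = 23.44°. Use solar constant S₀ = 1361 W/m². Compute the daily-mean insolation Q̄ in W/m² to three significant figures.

Solar longitude: λ_s = 360° × (193 − 80)/365.25 = 111.376°.
sin δ = sin 23.44° × sin 111.376° = 0.37042, so δ = +21.742°.
cos H₀ = −tan(+63.4°) tan(+21.742°) = -0.7964, H₀ = 2.4921 rad.
Bracket: H₀ sin φ sin δ + cos φ cos δ sin H₀ = 2.4921×0.89415×0.37042 + 0.44776×0.92886×0.60481 = 0.825411 + 0.251544 = 1.076955.
Q̄ = (S₀/π) × [bracket] = (1361/π) × 1.076955 = 466.6 W/m².

Q̄ ≈ 467 W/m²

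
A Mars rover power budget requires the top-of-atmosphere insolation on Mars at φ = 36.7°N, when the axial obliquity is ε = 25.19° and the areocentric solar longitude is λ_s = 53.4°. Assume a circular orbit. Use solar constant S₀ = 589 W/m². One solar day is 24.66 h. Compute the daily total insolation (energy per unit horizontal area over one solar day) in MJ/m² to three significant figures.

18.3 MJ/m²

sin δ = sin 25.19° × sin 53.4° = 0.34170, so δ = +19.980°.
cos H₀ = −tan(+36.7°) tan(+19.980°) = -0.2710, H₀ = 1.8452 rad.
Bracket: H₀ sin φ sin δ + cos φ cos δ sin H₀ = 1.8452×0.59763×0.34170 + 0.80178×0.93981×0.96258 = 0.376809 + 0.725324 = 1.102133.
Q̄ = (S₀/π) × [bracket] = (589/π) × 1.102133 = 206.63 W/m².
Daily total = Q̄ × 24.66 h × 3600 s/h = 206.63 × 24.66 × 3600 / 10⁶ = 18.34 MJ/m².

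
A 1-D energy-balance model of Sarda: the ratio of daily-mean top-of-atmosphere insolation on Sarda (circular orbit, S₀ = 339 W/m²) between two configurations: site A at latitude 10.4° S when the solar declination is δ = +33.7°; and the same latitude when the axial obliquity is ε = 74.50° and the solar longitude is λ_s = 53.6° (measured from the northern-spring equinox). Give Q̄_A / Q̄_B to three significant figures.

— Configuration A (φ=-10.4°):
cos H₀ = −tan(-10.4°) tan(+33.700°) = 0.1224, H₀ = 1.4481 rad.
Bracket: H₀ sin φ sin δ + cos φ cos δ sin H₀ = 1.4481×-0.18052×0.55484 + 0.98357×0.83195×0.99248 = -0.145041 + 0.812128 = 0.667087.
Q̄ = (S₀/π) × [bracket] = (339/π) × 0.667087 = 71.983 W/m².
— Configuration B (φ=-10.4°):
Solar declination: sin δ = sin ε · sin λ_s = sin 74.50° × sin 53.6° = 0.77562, so δ = +50.861°.
cos H₀ = −tan(-10.4°) tan(+50.861°) = 0.2255, H₀ = 1.3433 rad.
Bracket: H₀ sin φ sin δ + cos φ cos δ sin H₀ = 1.3433×-0.18052×0.77562 + 0.98357×0.63120×0.97424 = -0.188082 + 0.604837 = 0.416755.
Q̄ = (S₀/π) × [bracket] = (339/π) × 0.416755 = 44.971 W/m².
Ratio Q̄_A / Q̄_B = 71.983 / 44.971 = 1.601.

Q̄_A / Q̄_B ≈ 1.60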